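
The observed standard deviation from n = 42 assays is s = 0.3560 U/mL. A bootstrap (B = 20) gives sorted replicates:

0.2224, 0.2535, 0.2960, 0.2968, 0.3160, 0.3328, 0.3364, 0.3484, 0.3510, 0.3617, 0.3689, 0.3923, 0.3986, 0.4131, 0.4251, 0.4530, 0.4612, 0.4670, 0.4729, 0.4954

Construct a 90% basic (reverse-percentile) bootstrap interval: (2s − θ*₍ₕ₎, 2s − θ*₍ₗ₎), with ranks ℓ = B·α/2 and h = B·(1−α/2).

(0.2391, 0.4896)

Percentile endpoints at ranks 1 and 19: θ*₍1₎ = 0.2224, θ*₍19₎ = 0.4729.
Basic interval reflects these around s:
  lower = 2 × 0.3560 − 0.4729 = 0.2391
  upper = 2 × 0.3560 − 0.2224 = 0.4896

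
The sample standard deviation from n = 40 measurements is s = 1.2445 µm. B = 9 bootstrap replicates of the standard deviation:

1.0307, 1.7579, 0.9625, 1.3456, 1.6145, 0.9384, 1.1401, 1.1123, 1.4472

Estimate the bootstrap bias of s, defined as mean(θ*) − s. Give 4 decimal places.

bias = +0.0165

mean(θ*) = (1.0307 + 1.7579 + 0.9625 + 1.3456 + 1.6145 + 0.9384 + 1.1401 + 1.1123 + 1.4472) / 9 = 1.26102
bias = 1.26102 − 1.2445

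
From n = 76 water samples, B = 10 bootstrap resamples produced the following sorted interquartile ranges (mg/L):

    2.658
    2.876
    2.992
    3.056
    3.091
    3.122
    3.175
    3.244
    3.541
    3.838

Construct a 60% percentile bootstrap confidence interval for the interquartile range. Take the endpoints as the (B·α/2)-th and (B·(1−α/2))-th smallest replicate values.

α = 0.40; lower rank = 10 × 0.200 = 2; upper rank = 10 × 0.800 = 8.
The 2nd smallest replicate is 2.876; the 8th is 3.244.

(2.876, 3.244)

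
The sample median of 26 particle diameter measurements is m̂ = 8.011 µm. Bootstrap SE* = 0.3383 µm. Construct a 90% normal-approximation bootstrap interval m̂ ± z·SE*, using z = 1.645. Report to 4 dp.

Margin = 1.645 × 0.3383 = 0.55650
Interval: 8.011 ± 0.55650

(7.4545, 8.5675)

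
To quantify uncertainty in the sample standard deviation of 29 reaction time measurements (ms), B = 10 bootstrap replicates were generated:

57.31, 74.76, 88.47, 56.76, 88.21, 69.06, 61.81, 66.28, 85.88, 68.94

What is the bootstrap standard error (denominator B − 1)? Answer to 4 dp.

SE* = 12.1850

Bootstrap SE is the standard deviation of the 10 replicate standard deviations.
Mean of replicates: (57.31 + 74.76 + 88.47 + 56.76 + 88.21 + 69.06 + 61.81 + 66.28 + 85.88 + 68.94) / 10 = 717.48000 / 10 = 71.74800
Sum of squared deviations: (−14.43800)² + (+3.01200)² + (+16.72200)² + (−14.98800)² + (+16.46200)² + (−2.68800)² + (−9.93800)² + (−5.46800)² + (+14.13200)² + (−2.80800)² = 1336.27736
Variance = 1336.27736 / 9 = 148.47526
SE* = √148.47526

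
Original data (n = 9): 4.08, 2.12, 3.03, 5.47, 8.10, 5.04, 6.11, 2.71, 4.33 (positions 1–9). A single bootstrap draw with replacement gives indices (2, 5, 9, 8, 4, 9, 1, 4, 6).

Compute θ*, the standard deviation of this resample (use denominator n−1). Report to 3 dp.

θ* = 1.735

Resample values: 2.12, 8.10, 4.33, 2.71, 5.47, 4.33, 4.08, 5.47, 5.04.
Mean = 4.6278; sum of squared deviations = 24.0892
s² = 24.0892 / 8 = 3.0111
s = √3.0111 = 1.735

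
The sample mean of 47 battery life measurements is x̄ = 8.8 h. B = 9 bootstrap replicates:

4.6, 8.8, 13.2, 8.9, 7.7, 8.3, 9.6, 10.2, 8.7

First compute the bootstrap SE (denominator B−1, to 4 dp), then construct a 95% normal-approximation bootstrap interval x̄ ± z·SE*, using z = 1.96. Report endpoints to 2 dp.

Mean of replicates = 8.8889; sum of squared deviations = 41.0089; SE* = √(41.0089/8) = 2.2641
Margin = 1.96 × 2.2641 = 4.438
Interval: 8.8 ± 4.438

(4.36, 13.24)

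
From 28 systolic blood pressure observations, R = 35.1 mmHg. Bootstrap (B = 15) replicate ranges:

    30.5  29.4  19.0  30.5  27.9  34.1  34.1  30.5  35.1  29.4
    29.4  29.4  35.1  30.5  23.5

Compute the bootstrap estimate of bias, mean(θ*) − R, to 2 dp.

bias = −5.21

mean(θ*) = (30.5 + 29.4 + 19.0 + 30.5 + 27.9 + 34.1 + 34.1 + 30.5 + 35.1 + 29.4 + 29.4 + 29.4 + 35.1 + 30.5 + 23.5) / 15 = 29.893
bias = 29.893 − 35.1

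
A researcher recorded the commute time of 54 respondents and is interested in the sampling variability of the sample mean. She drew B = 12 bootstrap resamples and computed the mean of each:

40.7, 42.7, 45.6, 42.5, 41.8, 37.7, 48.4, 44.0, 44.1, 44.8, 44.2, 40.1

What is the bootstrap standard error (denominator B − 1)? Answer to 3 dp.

SE* = 2.802

Bootstrap SE is the standard deviation of the 12 replicate means.
Mean of replicates: (40.7 + 42.7 + 45.6 + 42.5 + 41.8 + 37.7 + 48.4 + 44.0 + 44.1 + 44.8 + 44.2 + 40.1) / 12 = 516.6000 / 12 = 43.0500
Sum of squared deviations: (−2.3500)² + (−0.3500)² + (+2.5500)² + (−0.5500)² + (−1.2500)² + (−5.3500)² + (+5.3500)² + (+0.9500)² + (+1.0500)² + (+1.7500)² + (+1.1500)² + (−2.9500)² = 86.3500
Variance = 86.3500 / 11 = 7.8500
SE* = √7.8500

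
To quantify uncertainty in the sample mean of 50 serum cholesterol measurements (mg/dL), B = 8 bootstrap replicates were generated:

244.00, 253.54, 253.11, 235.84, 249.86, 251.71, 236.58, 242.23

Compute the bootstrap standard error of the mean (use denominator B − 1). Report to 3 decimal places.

Bootstrap SE is the standard deviation of the 8 replicate means.
Mean of replicates: (244.00 + 253.54 + 253.11 + 235.84 + 249.86 + 251.71 + 236.58 + 242.23) / 8 = 1966.8700 / 8 = 245.8588
Sum of squared deviations: (−1.8588)² + (+7.6812)² + (+7.2512)² + (−10.0188)² + (+4.0012)² + (+5.8512)² + (−9.2788)² + (−3.6288)² = 364.9227
Variance = 364.9227 / 7 = 52.1318
SE* = √52.1318

SE* = 7.220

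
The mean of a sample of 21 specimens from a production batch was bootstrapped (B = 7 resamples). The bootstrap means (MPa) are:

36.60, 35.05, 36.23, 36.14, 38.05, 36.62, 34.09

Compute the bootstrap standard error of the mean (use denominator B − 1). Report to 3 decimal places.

SE* = 1.257

Bootstrap SE is the standard deviation of the 7 replicate means.
Mean of replicates: (36.60 + 35.05 + 36.23 + 36.14 + 38.05 + 36.62 + 34.09) / 7 = 252.7800 / 7 = 36.1114
Sum of squared deviations: (+0.4886)² + (−1.0614)² + (+0.1186)² + (+0.0286)² + (+1.9386)² + (+0.5086)² + (−2.0214)² = 9.4831
Variance = 9.4831 / 6 = 1.5805
SE* = √1.5805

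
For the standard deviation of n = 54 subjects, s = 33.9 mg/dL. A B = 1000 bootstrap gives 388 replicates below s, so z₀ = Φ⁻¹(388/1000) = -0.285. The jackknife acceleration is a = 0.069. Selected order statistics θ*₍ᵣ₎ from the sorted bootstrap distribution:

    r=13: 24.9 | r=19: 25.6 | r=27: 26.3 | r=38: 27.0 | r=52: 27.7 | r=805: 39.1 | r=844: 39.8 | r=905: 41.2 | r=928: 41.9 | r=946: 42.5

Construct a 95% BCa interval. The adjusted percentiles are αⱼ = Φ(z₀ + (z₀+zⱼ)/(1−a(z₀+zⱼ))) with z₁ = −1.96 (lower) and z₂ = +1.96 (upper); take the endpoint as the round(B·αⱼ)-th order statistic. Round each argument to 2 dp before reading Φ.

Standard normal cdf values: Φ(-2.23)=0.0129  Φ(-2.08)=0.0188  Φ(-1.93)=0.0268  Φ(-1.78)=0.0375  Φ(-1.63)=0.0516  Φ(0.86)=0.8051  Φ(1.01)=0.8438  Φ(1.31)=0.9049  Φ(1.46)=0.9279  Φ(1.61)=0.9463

(24.9, 42.5)

Lower: z₀ + z₁ = -0.285 + (-1.960) = -2.245; 1 − a(z₀+z₁) = 1 − (0.069)(-2.245) = 1.1549; argument = -0.285 + (-2.245)/1.1549 = -2.2289 → -2.23.
α₁ = Φ(-2.23) = 0.0129; rank = round(1000 × 0.0129) = 13; θ*₍13₎ = 24.9.
Upper: z₀ + z₂ = 1.675; 1 − a(z₀+z₂) = 0.8844; argument = 1.6089 → 1.61; α₂ = 0.9463; rank = 946; θ*₍946₎ = 42.5.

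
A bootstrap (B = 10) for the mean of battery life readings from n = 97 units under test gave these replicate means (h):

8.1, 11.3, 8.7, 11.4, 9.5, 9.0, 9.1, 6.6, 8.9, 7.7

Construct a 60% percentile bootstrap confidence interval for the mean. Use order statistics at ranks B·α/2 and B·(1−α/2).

(7.7, 9.5)

Sorted replicates: 6.6, 7.7, 8.1, 8.7, 8.9, 9.0, 9.1, 9.5, 11.3, 11.4
α = 0.40; lower rank = 10 × 0.200 = 2; upper rank = 10 × 0.800 = 8.
The 2nd smallest replicate is 7.7; the 8th is 9.5.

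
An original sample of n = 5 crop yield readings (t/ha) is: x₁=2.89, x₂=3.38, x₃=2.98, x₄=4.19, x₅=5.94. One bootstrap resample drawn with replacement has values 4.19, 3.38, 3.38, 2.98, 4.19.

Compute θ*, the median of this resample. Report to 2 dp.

θ* = 3.38

Sorted: 2.98, 3.38, 3.38, 4.19, 4.19
Median = middle value = 3.38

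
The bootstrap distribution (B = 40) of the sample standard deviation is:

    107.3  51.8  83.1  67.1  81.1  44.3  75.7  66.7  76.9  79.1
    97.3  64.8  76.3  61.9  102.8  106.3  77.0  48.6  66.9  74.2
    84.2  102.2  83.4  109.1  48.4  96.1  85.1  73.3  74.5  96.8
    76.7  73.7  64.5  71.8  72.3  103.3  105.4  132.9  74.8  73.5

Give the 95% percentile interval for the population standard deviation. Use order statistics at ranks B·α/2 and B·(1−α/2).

(44.3, 109.1)

Sorted replicates: 44.3, 48.4, 48.6, 51.8, 61.9, 64.5, 64.8, 66.7, 66.9, 67.1, 71.8, 72.3, 73.3, 73.5, 73.7, 74.2, 74.5, 74.8, 75.7, 76.3, 76.7, 76.9, 77.0, 79.1, 81.1, 83.1, 83.4, 84.2, 85.1, 96.1, 96.8, 97.3, 102.2, 102.8, 103.3, 105.4, 106.3, 107.3, 109.1, 132.9
α = 0.05; lower rank = 40 × 0.025 = 1; upper rank = 40 × 0.975 = 39.
The 1st smallest replicate is 44.3; the 39th is 109.1.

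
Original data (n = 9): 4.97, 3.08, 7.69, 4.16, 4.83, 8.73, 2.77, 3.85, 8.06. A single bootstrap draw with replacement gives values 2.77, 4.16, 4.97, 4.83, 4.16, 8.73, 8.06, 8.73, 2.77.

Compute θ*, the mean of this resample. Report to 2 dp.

θ* = 5.46

Mean = (2.77 + 4.16 + 4.97 + 4.83 + 4.16 + 8.73 + 8.06 + 8.73 + 2.77) / 9 = 49.180 / 9 = 5.46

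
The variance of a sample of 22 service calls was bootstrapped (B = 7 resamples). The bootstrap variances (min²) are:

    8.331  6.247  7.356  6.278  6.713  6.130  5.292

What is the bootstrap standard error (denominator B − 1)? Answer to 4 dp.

SE* = 0.9779

Bootstrap SE is the standard deviation of the 7 replicate variances.
Mean of replicates: (8.331 + 6.247 + 7.356 + 6.278 + 6.713 + 6.130 + 5.292) / 7 = 46.34700 / 7 = 6.62100
Sum of squared deviations: (+1.71000)² + (−0.37400)² + (+0.73500)² + (−0.34300)² + (+0.09200)² + (−0.49100)² + (−1.32900)² = 5.73764
Variance = 5.73764 / 6 = 0.95627
SE* = √0.95627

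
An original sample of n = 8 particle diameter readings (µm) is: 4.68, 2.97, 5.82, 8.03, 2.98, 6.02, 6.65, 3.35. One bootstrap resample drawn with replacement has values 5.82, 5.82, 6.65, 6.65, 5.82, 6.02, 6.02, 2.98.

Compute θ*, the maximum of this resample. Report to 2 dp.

θ* = 6.65

Maximum = 6.65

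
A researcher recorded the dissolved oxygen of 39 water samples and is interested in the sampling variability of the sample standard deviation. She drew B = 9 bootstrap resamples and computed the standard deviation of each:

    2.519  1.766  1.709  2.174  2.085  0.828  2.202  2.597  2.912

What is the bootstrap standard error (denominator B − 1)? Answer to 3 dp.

SE* = 0.610

Bootstrap SE is the standard deviation of the 9 replicate standard deviations.
Mean of replicates: (2.519 + 1.766 + 1.709 + 2.174 + 2.085 + 0.828 + 2.202 + 2.597 + 2.912) / 9 = 18.7920 / 9 = 2.0880
Sum of squared deviations: (+0.4310)² + (−0.3220)² + (−0.3790)² + (+0.0860)² + (−0.0030)² + (−1.2600)² + (+0.1140)² + (+0.5090)² + (+0.8240)² = 2.9791
Variance = 2.9791 / 8 = 0.3724
SE* = √0.3724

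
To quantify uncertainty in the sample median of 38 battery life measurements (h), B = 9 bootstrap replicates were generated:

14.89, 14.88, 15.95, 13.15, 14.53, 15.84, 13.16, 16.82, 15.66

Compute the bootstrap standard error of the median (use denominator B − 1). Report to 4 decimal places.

Bootstrap SE is the standard deviation of the 9 replicate medians.
Mean of replicates: (14.89 + 14.88 + 15.95 + 13.15 + 14.53 + 15.84 + 13.16 + 16.82 + 15.66) / 9 = 134.88000 / 9 = 14.98667
Sum of squared deviations: (−0.09667)² + (−0.10667)² + (+0.96333)² + (−1.83667)² + (−0.45667)² + (+0.85333)² + (−1.82667)² + (+1.83333)² + (+0.67333)² = 12.41000
Variance = 12.41000 / 8 = 1.55125
SE* = √1.55125

SE* = 1.2455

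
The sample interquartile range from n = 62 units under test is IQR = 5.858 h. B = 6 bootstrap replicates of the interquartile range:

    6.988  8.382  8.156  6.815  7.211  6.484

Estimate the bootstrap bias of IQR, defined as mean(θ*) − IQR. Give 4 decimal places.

mean(θ*) = (6.988 + 8.382 + 8.156 + 6.815 + 7.211 + 6.484) / 6 = 7.33933
bias = 7.33933 − 5.858

bias = +1.4813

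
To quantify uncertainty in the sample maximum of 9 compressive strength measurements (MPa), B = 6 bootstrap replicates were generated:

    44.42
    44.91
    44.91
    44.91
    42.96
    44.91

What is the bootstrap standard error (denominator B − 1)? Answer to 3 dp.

Bootstrap SE is the standard deviation of the 6 replicate maximums.
Mean of replicates: (44.42 + 44.91 + 44.91 + 44.91 + 42.96 + 44.91) / 6 = 267.0200 / 6 = 44.5033
Sum of squared deviations: (−0.0833)² + (+0.4067)² + (+0.4067)² + (+0.4067)² + (−1.5433)² + (+0.4067)² = 3.0503
Variance = 3.0503 / 5 = 0.6101
SE* = √0.6101

SE* = 0.781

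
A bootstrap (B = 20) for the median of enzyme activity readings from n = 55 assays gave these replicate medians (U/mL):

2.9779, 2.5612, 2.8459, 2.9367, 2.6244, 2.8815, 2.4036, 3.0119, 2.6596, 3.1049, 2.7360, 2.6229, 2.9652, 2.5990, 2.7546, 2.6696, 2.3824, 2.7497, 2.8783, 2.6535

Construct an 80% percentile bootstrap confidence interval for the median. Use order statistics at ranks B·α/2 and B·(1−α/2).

Sorted replicates: 2.3824, 2.4036, 2.5612, 2.5990, 2.6229, 2.6244, 2.6535, 2.6596, 2.6696, 2.7360, 2.7497, 2.7546, 2.8459, 2.8783, 2.8815, 2.9367, 2.9652, 2.9779, 3.0119, 3.1049
α = 0.20; lower rank = 20 × 0.100 = 2; upper rank = 20 × 0.900 = 18.
The 2nd smallest replicate is 2.4036; the 18th is 2.9779.

(2.4036, 2.9779)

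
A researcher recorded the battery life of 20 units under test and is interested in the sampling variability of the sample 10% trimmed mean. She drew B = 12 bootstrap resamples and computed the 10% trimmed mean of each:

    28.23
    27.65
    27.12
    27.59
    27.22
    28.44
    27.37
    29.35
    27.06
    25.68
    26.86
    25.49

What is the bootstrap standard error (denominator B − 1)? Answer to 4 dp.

SE* = 1.0767

Bootstrap SE is the standard deviation of the 12 replicate 10% trimmed means.
Mean of replicates: (28.23 + 27.65 + 27.12 + 27.59 + 27.22 + 28.44 + 27.37 + 29.35 + 27.06 + 25.68 + 26.86 + 25.49) / 12 = 328.06000 / 12 = 27.33833
Sum of squared deviations: (+0.89167)² + (+0.31167)² + (−0.21833)² + (+0.25167)² + (−0.11833)² + (+1.10167)² + (+0.03167)² + (+2.01167)² + (−0.27833)² + (−1.65833)² + (−0.47833)² + (−1.84833)² = 12.75137
Variance = 12.75137 / 11 = 1.15922
SE* = √1.15922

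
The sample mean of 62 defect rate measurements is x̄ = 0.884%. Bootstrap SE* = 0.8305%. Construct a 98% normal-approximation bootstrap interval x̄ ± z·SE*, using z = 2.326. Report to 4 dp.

(-1.0477, 2.8157)

Margin = 2.326 × 0.8305 = 1.93174
Interval: 0.884 ± 1.93174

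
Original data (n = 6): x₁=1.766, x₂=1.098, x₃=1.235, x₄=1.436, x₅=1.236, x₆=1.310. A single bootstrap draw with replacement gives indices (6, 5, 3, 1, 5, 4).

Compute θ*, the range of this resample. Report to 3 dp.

θ* = 0.531

Resample values: 1.310, 1.236, 1.235, 1.766, 1.236, 1.436.
Range = 1.766 − 1.235 = 0.531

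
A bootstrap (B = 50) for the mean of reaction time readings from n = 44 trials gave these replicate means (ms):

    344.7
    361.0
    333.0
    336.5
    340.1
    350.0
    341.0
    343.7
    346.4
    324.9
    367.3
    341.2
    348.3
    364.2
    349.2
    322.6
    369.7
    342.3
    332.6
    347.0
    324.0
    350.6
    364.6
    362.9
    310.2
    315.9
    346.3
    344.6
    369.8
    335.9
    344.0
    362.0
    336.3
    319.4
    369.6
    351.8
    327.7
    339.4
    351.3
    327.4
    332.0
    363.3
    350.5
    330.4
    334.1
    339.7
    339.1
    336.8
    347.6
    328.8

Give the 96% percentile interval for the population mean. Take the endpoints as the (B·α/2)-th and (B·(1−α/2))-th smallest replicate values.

(310.2, 369.7)

Sorted replicates: 310.2, 315.9, 319.4, 322.6, 324.0, 324.9, 327.4, 327.7, 328.8, 330.4, 332.0, 332.6, 333.0, 334.1, 335.9, 336.3, 336.5, 336.8, 339.1, 339.4, 339.7, 340.1, 341.0, 341.2, 342.3, 343.7, 344.0, 344.6, 344.7, 346.3, 346.4, 347.0, 347.6, 348.3, 349.2, 350.0, 350.5, 350.6, 351.3, 351.8, 361.0, 362.0, 362.9, 363.3, 364.2, 364.6, 367.3, 369.6, 369.7, 369.8
α = 0.04; lower rank = 50 × 0.020 = 1; upper rank = 50 × 0.980 = 49.
The 1st smallest replicate is 310.2; the 49th is 369.7.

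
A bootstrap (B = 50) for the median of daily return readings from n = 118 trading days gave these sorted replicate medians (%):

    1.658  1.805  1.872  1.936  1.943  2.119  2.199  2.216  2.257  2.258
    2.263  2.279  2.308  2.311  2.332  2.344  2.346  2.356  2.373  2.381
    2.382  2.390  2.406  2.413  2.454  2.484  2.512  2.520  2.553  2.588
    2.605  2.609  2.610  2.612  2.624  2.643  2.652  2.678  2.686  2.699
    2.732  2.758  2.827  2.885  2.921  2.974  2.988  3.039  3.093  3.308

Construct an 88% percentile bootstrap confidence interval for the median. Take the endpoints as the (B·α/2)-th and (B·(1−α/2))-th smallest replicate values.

(1.872, 2.988)

α = 0.12; lower rank = 50 × 0.060 = 3; upper rank = 50 × 0.940 = 47.
The 3rd smallest replicate is 1.872; the 47th is 2.988.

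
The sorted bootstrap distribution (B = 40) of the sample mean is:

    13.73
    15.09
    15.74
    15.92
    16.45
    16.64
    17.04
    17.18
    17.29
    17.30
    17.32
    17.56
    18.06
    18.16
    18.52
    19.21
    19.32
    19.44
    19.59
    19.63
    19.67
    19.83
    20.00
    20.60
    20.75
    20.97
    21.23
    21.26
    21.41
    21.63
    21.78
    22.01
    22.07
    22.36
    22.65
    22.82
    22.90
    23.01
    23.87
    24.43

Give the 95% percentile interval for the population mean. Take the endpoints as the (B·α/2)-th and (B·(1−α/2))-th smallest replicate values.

α = 0.05; lower rank = 40 × 0.025 = 1; upper rank = 40 × 0.975 = 39.
The 1st smallest replicate is 13.73; the 39th is 23.87.

(13.73, 23.87)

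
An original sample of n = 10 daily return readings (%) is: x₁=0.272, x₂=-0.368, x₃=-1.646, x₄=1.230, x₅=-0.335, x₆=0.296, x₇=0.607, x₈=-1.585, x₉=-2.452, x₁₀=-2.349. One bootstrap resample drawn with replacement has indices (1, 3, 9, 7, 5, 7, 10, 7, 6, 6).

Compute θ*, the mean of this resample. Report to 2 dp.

Resample values: 0.272, -1.646, -2.452, 0.607, -0.335, 0.607, -2.349, 0.607, 0.296, 0.296.
Mean = (0.272 + (-1.646) + (-2.452) + 0.607 + (-0.335) + 0.607 + (-2.349) + 0.607 + 0.296 + 0.296) / 10 = -4.0970 / 10 = -0.41

θ* = -0.41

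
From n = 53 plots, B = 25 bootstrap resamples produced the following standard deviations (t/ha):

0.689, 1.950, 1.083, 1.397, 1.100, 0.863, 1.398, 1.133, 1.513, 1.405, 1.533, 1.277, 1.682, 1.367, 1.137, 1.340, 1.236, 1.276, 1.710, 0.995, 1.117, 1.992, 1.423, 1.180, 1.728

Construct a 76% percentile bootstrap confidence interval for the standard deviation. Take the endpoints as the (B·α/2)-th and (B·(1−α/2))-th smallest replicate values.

Sorted replicates: 0.689, 0.863, 0.995, 1.083, 1.100, 1.117, 1.133, 1.137, 1.180, 1.236, 1.276, 1.277, 1.340, 1.367, 1.397, 1.398, 1.405, 1.423, 1.513, 1.533, 1.682, 1.710, 1.728, 1.950, 1.992
α = 0.24; lower rank = 25 × 0.120 = 3; upper rank = 25 × 0.880 = 22.
The 3rd smallest replicate is 0.995; the 22nd is 1.710.

(0.995, 1.710)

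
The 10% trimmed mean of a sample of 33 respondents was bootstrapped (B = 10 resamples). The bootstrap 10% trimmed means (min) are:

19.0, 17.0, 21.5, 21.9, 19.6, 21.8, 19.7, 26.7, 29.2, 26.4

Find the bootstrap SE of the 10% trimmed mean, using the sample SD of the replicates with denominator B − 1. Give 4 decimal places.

Bootstrap SE is the standard deviation of the 10 replicate 10% trimmed means.
Mean of replicates: (19.0 + 17.0 + 21.5 + 21.9 + 19.6 + 21.8 + 19.7 + 26.7 + 29.2 + 26.4) / 10 = 222.80000 / 10 = 22.28000
Sum of squared deviations: (−3.28000)² + (−5.28000)² + (−0.78000)² + (−0.38000)² + (−2.68000)² + (−0.48000)² + (−2.58000)² + (+4.42000)² + (+6.92000)² + (+4.12000)² = 137.85600
Variance = 137.85600 / 9 = 15.31733
SE* = √15.31733

SE* = 3.9137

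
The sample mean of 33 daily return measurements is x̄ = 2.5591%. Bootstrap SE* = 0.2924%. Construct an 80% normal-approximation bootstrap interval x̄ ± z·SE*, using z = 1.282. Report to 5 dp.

Margin = 1.282 × 0.2924 = 0.374857
Interval: 2.5591 ± 0.374857

(2.18424, 2.93396)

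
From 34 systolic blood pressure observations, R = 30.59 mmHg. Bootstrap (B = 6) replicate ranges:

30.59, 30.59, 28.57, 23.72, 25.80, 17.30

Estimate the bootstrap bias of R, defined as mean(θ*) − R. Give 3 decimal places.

mean(θ*) = (30.59 + 30.59 + 28.57 + 23.72 + 25.80 + 17.30) / 6 = 26.0950
bias = 26.0950 − 30.59

bias = −4.495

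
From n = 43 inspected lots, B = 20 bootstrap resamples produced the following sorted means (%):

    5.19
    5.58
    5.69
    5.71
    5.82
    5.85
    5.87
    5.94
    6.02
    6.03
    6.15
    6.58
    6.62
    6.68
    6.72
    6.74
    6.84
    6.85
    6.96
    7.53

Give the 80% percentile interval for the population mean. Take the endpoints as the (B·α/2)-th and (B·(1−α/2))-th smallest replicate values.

(5.58, 6.85)

α = 0.20; lower rank = 20 × 0.100 = 2; upper rank = 20 × 0.900 = 18.
The 2nd smallest replicate is 5.58; the 18th is 6.85.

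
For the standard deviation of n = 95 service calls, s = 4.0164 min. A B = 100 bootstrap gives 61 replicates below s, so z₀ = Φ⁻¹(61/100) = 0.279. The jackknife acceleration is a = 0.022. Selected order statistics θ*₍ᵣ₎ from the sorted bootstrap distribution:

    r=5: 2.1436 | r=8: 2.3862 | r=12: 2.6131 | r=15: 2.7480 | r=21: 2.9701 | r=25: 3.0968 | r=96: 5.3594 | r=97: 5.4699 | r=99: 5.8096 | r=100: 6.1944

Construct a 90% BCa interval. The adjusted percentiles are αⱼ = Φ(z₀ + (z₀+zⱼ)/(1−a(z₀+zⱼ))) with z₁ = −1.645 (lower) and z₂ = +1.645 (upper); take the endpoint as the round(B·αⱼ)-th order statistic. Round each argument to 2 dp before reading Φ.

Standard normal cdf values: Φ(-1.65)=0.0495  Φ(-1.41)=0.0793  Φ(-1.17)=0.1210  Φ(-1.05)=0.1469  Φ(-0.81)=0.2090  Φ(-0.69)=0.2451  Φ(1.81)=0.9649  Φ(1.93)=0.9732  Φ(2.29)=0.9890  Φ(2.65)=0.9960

(2.7480, 5.8096)

Lower: z₀ + z₁ = 0.279 + (-1.645) = -1.366; 1 − a(z₀+z₁) = 1 − (0.022)(-1.366) = 1.0301; argument = 0.279 + (-1.366)/1.0301 = -1.0471 → -1.05.
α₁ = Φ(-1.05) = 0.1469; rank = round(100 × 0.1469) = 15; θ*₍15₎ = 2.7480.
Upper: z₀ + z₂ = 1.924; 1 − a(z₀+z₂) = 0.9577; argument = 2.2880 → 2.29; α₂ = 0.9890; rank = 99; θ*₍99₎ = 5.8096.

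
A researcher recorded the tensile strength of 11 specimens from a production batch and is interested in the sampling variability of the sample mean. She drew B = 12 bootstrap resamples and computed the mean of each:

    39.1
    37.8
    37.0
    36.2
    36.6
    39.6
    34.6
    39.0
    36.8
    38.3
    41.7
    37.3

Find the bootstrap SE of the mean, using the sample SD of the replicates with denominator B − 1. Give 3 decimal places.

Bootstrap SE is the standard deviation of the 12 replicate means.
Mean of replicates: (39.1 + 37.8 + 37.0 + 36.2 + 36.6 + 39.6 + 34.6 + 39.0 + 36.8 + 38.3 + 41.7 + 37.3) / 12 = 454.0000 / 12 = 37.8333
Sum of squared deviations: (+1.2667)² + (−0.0333)² + (−0.8333)² + (−1.6333)² + (−1.2333)² + (+1.7667)² + (−3.2333)² + (+1.1667)² + (−1.0333)² + (+0.4667)² + (+3.8667)² + (−0.5333)² = 37.9467
Variance = 37.9467 / 11 = 3.4497
SE* = √3.4497

SE* = 1.857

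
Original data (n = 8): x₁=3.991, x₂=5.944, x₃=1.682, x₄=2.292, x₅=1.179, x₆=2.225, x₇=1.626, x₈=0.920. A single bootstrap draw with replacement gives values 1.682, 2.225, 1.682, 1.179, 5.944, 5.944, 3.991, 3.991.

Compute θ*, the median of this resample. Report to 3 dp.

θ* = 3.108

Sorted: 1.179, 1.682, 1.682, 2.225, 3.991, 3.991, 5.944, 5.944
Median = average of the two middle values = 3.108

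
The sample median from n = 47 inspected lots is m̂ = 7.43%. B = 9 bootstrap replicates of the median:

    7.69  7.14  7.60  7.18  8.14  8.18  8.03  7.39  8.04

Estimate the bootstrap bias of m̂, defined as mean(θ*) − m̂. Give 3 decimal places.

bias = +0.280

mean(θ*) = (7.69 + 7.14 + 7.60 + 7.18 + 8.14 + 8.18 + 8.03 + 7.39 + 8.04) / 9 = 7.7100
bias = 7.7100 − 7.43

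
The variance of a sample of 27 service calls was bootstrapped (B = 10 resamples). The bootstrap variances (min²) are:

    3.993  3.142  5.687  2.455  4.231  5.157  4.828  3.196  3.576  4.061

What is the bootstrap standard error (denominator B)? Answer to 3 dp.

SE* = 0.942

Bootstrap SE is the standard deviation of the 10 replicate variances.
Mean of replicates: (3.993 + 3.142 + 5.687 + 2.455 + 4.231 + 5.157 + 4.828 + 3.196 + 3.576 + 4.061) / 10 = 40.3260 / 10 = 4.0326
Sum of squared deviations: (−0.0396)² + (−0.8906)² + (+1.6544)² + (−1.5776)² + (+0.1984)² + (+1.1244)² + (+0.7954)² + (−0.8366)² + (−0.4566)² + (+0.0284)² = 8.8661
Variance = 8.8661 / 10 = 0.8866
SE* = √0.8866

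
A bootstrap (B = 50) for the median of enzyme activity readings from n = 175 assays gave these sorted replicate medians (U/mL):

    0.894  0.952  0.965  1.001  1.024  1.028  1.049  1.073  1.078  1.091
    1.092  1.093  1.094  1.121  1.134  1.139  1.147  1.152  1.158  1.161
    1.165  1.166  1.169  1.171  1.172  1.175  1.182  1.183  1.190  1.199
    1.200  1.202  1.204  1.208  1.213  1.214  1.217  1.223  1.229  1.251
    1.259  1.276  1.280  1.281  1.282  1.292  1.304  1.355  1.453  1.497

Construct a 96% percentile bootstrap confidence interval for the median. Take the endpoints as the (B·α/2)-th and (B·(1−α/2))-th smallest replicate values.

α = 0.04; lower rank = 50 × 0.020 = 1; upper rank = 50 × 0.980 = 49.
The 1st smallest replicate is 0.894; the 49th is 1.453.

(0.894, 1.453)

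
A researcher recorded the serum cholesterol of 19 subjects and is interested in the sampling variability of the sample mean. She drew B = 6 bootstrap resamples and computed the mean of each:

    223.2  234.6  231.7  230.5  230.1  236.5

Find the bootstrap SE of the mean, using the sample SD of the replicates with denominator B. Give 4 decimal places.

SE* = 4.1940

Bootstrap SE is the standard deviation of the 6 replicate means.
Mean of replicates: (223.2 + 234.6 + 231.7 + 230.5 + 230.1 + 236.5) / 6 = 1386.60000 / 6 = 231.10000
Sum of squared deviations: (−7.90000)² + (+3.50000)² + (+0.60000)² + (−0.60000)² + (−1.00000)² + (+5.40000)² = 105.54000
Variance = 105.54000 / 6 = 17.59000
SE* = √17.59000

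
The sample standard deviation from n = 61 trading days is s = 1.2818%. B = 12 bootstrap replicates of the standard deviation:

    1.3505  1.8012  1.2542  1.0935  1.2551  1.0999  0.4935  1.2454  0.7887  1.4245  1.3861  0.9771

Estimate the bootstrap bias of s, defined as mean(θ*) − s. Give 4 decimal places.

bias = −0.1010

mean(θ*) = (1.3505 + 1.8012 + 1.2542 + 1.0935 + 1.2551 + 1.0999 + 0.4935 + 1.2454 + 0.7887 + 1.4245 + 1.3861 + 0.9771) / 12 = 1.18081
bias = 1.18081 − 1.2818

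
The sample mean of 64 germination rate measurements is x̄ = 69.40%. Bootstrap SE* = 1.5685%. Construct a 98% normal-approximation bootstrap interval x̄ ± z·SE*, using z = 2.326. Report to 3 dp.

Margin = 2.326 × 1.5685 = 3.6483
Interval: 69.40 ± 3.6483

(65.752, 73.048)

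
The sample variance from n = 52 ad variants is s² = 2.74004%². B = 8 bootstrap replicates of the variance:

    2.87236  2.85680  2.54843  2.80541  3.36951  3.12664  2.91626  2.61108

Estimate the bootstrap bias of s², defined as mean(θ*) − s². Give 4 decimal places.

bias = +0.1483

mean(θ*) = (2.87236 + 2.85680 + 2.54843 + 2.80541 + 3.36951 + 3.12664 + 2.91626 + 2.61108) / 8 = 2.88831
bias = 2.88831 − 2.74004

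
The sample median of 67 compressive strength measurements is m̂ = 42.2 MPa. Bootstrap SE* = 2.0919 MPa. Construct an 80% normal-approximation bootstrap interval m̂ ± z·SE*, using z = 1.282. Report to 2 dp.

(39.52, 44.88)

Margin = 1.282 × 2.0919 = 2.682
Interval: 42.2 ± 2.682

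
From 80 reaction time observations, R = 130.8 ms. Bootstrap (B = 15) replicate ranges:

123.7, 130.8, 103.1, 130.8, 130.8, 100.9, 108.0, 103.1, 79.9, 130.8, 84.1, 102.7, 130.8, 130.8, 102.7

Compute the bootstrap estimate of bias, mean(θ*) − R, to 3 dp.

mean(θ*) = (123.7 + 130.8 + 103.1 + 130.8 + 130.8 + 100.9 + 108.0 + 103.1 + 79.9 + 130.8 + 84.1 + 102.7 + 130.8 + 130.8 + 102.7) / 15 = 112.8667
bias = 112.8667 − 130.8

bias = −17.933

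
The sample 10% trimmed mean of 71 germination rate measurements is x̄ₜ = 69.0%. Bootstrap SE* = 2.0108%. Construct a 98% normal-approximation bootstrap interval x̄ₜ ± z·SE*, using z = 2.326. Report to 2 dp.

Margin = 2.326 × 2.0108 = 4.677
Interval: 69.0 ± 4.677

(64.32, 73.68)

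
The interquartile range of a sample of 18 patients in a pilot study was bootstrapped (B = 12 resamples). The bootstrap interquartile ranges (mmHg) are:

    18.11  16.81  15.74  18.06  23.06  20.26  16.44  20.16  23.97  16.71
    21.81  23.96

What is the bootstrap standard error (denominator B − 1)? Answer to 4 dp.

Bootstrap SE is the standard deviation of the 12 replicate interquartile ranges.
Mean of replicates: (18.11 + 16.81 + 15.74 + 18.06 + 23.06 + 20.26 + 16.44 + 20.16 + 23.97 + 16.71 + 21.81 + 23.96) / 12 = 235.09000 / 12 = 19.59083
Sum of squared deviations: (−1.48083)² + (−2.78083)² + (−3.85083)² + (−1.53083)² + (+3.46917)² + (+0.66917)² + (−3.15083)² + (+0.56917)² + (+4.37917)² + (−2.88083)² + (+2.21917)² + (+4.36917)² = 101.32349
Variance = 101.32349 / 11 = 9.21123
SE* = √9.21123

SE* = 3.0350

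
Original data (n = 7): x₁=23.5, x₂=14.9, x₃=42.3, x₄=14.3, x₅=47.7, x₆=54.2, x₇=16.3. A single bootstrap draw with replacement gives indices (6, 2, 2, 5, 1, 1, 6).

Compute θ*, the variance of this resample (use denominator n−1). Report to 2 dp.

θ* = 325.03

Resample values: 54.2, 14.9, 14.9, 47.7, 23.5, 23.5, 54.2.
Mean = 33.2714; sum of squared deviations = 1950.1743
s² = 1950.1743 / 6 = 325.0290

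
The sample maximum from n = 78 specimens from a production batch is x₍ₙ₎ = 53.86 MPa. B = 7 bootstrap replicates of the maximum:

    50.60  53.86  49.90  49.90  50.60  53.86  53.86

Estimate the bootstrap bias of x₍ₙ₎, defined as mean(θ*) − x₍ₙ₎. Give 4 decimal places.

bias = −2.0629

mean(θ*) = (50.60 + 53.86 + 49.90 + 49.90 + 50.60 + 53.86 + 53.86) / 7 = 51.79714
bias = 51.79714 − 53.86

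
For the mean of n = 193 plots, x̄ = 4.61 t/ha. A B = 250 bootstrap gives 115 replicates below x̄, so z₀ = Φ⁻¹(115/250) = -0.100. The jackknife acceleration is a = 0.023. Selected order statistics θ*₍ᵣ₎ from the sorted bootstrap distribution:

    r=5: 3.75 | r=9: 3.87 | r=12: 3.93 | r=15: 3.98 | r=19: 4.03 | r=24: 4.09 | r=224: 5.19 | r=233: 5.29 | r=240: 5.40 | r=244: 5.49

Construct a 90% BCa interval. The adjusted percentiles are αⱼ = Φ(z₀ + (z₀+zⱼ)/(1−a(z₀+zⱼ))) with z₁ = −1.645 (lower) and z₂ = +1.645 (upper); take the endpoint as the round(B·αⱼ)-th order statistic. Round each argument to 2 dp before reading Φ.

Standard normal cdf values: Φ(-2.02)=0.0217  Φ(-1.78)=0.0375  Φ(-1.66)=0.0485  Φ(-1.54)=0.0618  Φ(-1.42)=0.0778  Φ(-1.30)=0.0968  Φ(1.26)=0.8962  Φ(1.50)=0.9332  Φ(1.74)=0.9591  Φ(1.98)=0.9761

Lower: z₀ + z₁ = -0.100 + (-1.645) = -1.745; 1 − a(z₀+z₁) = 1 − (0.023)(-1.745) = 1.0401; argument = -0.100 + (-1.745)/1.0401 = -1.7777 → -1.78.
α₁ = Φ(-1.78) = 0.0375; rank = round(250 × 0.0375) = 9; θ*₍9₎ = 3.87.
Upper: z₀ + z₂ = 1.545; 1 − a(z₀+z₂) = 0.9645; argument = 1.5019 → 1.50; α₂ = 0.9332; rank = 233; θ*₍233₎ = 5.29.

(3.87, 5.29)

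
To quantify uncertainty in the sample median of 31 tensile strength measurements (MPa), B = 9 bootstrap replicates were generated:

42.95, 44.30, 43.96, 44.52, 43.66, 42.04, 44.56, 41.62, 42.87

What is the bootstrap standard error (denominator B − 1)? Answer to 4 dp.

Bootstrap SE is the standard deviation of the 9 replicate medians.
Mean of replicates: (42.95 + 44.30 + 43.96 + 44.52 + 43.66 + 42.04 + 44.56 + 41.62 + 42.87) / 9 = 390.48000 / 9 = 43.38667
Sum of squared deviations: (−0.43667)² + (+0.91333)² + (+0.57333)² + (+1.13333)² + (+0.27333)² + (−1.34667)² + (+1.17333)² + (−1.76667)² + (−0.51667)² = 9.29100
Variance = 9.29100 / 8 = 1.16138
SE* = √1.16138

SE* = 1.0777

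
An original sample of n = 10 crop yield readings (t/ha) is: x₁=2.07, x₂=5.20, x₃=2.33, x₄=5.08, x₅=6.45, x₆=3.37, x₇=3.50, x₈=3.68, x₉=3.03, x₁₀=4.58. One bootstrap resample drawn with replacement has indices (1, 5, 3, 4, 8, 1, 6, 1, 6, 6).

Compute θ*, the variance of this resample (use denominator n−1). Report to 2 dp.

Resample values: 2.07, 6.45, 2.33, 5.08, 3.68, 2.07, 3.37, 2.07, 3.37, 3.37.
Mean = 3.3860; sum of squared deviations = 18.6556
s² = 18.6556 / 9 = 2.0728

θ* = 2.07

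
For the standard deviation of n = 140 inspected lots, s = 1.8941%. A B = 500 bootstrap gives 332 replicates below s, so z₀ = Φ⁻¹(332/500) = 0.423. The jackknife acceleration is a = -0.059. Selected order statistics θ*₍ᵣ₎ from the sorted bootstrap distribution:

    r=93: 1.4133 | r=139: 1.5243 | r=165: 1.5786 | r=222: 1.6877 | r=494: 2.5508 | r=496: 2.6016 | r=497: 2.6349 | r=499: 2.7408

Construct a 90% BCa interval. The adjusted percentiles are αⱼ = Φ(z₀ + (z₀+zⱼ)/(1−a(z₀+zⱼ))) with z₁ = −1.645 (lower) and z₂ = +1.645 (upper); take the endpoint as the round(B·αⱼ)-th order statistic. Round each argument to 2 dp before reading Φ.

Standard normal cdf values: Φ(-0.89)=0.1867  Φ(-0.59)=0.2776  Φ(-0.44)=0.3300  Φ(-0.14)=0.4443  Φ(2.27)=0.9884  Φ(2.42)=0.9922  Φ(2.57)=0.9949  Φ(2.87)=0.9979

Lower: z₀ + z₁ = 0.423 + (-1.645) = -1.222; 1 − a(z₀+z₁) = 1 − (-0.059)(-1.222) = 0.9279; argument = 0.423 + (-1.222)/0.9279 = -0.8939 → -0.89.
α₁ = Φ(-0.89) = 0.1867; rank = round(500 × 0.1867) = 93; θ*₍93₎ = 1.4133.
Upper: z₀ + z₂ = 2.068; 1 − a(z₀+z₂) = 1.1220; argument = 2.2661 → 2.27; α₂ = 0.9884; rank = 494; θ*₍494₎ = 2.5508.

(1.4133, 2.5508)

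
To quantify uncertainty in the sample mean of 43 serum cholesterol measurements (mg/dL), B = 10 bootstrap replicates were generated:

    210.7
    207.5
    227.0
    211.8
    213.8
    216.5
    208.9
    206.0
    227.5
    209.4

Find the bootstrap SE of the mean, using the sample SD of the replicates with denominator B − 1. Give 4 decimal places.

Bootstrap SE is the standard deviation of the 10 replicate means.
Mean of replicates: (210.7 + 207.5 + 227.0 + 211.8 + 213.8 + 216.5 + 208.9 + 206.0 + 227.5 + 209.4) / 10 = 2139.10000 / 10 = 213.91000
Sum of squared deviations: (−3.21000)² + (−6.41000)² + (+13.09000)² + (−2.11000)² + (−0.11000)² + (+2.59000)² + (−5.01000)² + (−7.91000)² + (+13.59000)² + (−4.51000)² = 526.60900
Variance = 526.60900 / 9 = 58.51211
SE* = √58.51211

SE* = 7.6493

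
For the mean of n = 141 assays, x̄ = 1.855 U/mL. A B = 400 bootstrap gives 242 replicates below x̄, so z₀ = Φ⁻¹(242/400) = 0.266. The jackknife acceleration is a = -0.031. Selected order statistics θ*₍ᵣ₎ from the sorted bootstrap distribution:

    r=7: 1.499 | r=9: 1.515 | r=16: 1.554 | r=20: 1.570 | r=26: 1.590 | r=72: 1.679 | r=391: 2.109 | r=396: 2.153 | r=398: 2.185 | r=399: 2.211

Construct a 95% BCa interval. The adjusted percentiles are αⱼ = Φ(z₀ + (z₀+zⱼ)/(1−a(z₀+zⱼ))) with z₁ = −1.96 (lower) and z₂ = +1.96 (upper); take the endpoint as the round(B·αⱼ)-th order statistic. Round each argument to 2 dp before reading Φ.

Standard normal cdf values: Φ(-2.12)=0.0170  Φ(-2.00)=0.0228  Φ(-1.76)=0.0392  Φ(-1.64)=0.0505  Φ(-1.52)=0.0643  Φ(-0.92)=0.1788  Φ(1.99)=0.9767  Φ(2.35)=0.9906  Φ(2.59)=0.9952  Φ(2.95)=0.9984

Lower: z₀ + z₁ = 0.266 + (-1.960) = -1.694; 1 − a(z₀+z₁) = 1 − (-0.031)(-1.694) = 0.9475; argument = 0.266 + (-1.694)/0.9475 = -1.5219 → -1.52.
α₁ = Φ(-1.52) = 0.0643; rank = round(400 × 0.0643) = 26; θ*₍26₎ = 1.590.
Upper: z₀ + z₂ = 2.226; 1 − a(z₀+z₂) = 1.0690; argument = 2.3483 → 2.35; α₂ = 0.9906; rank = 396; θ*₍396₎ = 2.153.

(1.590, 2.153)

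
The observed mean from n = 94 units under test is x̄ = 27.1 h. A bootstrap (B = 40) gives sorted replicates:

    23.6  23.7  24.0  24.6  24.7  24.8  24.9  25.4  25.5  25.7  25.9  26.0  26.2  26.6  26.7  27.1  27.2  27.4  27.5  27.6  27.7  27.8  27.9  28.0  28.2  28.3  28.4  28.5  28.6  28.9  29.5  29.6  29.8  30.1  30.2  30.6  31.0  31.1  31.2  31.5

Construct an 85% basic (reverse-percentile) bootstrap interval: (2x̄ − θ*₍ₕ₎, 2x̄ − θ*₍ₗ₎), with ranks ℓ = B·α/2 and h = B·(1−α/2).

(23.2, 30.2)

Percentile endpoints at ranks 3 and 37: θ*₍3₎ = 24.0, θ*₍37₎ = 31.0.
Basic interval reflects these around x̄:
  lower = 2 × 27.1 − 31.0 = 23.2
  upper = 2 × 27.1 − 24.0 = 30.2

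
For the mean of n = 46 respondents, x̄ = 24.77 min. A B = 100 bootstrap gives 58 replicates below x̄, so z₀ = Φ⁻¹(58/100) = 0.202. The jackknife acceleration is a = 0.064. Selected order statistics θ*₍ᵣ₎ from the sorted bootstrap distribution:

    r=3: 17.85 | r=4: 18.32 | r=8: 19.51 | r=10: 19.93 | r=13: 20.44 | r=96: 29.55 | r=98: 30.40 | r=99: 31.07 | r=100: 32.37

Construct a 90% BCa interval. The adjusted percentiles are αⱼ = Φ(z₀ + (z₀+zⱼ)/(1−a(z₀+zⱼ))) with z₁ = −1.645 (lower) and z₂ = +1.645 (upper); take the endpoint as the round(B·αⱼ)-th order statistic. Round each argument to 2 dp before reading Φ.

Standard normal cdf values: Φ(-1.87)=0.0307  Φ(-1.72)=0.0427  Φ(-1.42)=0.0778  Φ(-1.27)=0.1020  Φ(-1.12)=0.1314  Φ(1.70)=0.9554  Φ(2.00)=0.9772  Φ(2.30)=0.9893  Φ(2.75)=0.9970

(20.44, 31.07)

Lower: z₀ + z₁ = 0.202 + (-1.645) = -1.443; 1 − a(z₀+z₁) = 1 − (0.064)(-1.443) = 1.0924; argument = 0.202 + (-1.443)/1.0924 = -1.1190 → -1.12.
α₁ = Φ(-1.12) = 0.1314; rank = round(100 × 0.1314) = 13; θ*₍13₎ = 20.44.
Upper: z₀ + z₂ = 1.847; 1 − a(z₀+z₂) = 0.8818; argument = 2.2966 → 2.30; α₂ = 0.9893; rank = 99; θ*₍99₎ = 31.07.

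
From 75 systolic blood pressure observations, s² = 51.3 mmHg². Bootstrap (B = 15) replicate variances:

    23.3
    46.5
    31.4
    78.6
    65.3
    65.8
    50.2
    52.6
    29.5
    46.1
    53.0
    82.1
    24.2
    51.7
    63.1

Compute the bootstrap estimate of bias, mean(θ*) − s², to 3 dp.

bias = −0.407

mean(θ*) = (23.3 + 46.5 + 31.4 + 78.6 + 65.3 + 65.8 + 50.2 + 52.6 + 29.5 + 46.1 + 53.0 + 82.1 + 24.2 + 51.7 + 63.1) / 15 = 50.8933
bias = 50.8933 − 51.3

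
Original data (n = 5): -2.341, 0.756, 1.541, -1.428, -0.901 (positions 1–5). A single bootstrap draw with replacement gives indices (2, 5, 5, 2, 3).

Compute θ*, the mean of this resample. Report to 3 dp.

Resample values: 0.756, -0.901, -0.901, 0.756, 1.541.
Mean = (0.756 + (-0.901) + (-0.901) + 0.756 + 1.541) / 5 = 1.2510 / 5 = 0.250

θ* = 0.250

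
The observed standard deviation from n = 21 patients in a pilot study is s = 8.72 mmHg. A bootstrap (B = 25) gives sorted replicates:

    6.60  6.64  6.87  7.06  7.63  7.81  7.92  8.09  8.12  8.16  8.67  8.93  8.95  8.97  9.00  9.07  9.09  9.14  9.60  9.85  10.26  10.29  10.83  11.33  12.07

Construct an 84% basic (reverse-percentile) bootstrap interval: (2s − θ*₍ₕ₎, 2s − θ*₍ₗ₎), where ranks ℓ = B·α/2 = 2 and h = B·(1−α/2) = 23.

(6.61, 10.80)

Percentile endpoints at ranks 2 and 23: θ*₍2₎ = 6.64, θ*₍23₎ = 10.83.
Basic interval reflects these around s:
  lower = 2 × 8.72 − 10.83 = 6.61
  upper = 2 × 8.72 − 6.64 = 10.80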